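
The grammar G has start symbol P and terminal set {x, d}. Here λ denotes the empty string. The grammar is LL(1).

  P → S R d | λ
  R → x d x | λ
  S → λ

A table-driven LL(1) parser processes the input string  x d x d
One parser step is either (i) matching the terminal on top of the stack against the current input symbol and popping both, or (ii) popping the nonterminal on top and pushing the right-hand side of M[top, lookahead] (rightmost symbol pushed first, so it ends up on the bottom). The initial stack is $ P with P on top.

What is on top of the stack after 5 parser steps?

x

step 1: stack=$ P  input=x d x d $  — expand P → S R d
step 2: stack=$ d R S  input=x d x d $  — expand S → λ
step 3: stack=$ d R  input=x d x d $  — expand R → x d x
step 4: stack=$ d x d x  input=x d x d $  — match x
step 5: stack=$ d x d  input=d x d $  — match d
Stack after step 5: $ d x (top = x).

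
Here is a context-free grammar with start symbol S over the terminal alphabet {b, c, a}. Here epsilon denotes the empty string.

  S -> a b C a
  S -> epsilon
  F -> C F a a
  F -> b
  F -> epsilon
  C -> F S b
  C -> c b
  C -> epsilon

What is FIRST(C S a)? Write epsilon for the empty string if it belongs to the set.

{a, b, c}

FIRST(S) = {epsilon, a}
FIRST(F) = {epsilon, a, b, c}  (via C F a a)
FIRST(C) = {epsilon, a, b, c}  (via F S b)
FIRST(C S a): take FIRST of each symbol in turn, carrying on past any symbol whose FIRST contains epsilon; result {a, b, c}.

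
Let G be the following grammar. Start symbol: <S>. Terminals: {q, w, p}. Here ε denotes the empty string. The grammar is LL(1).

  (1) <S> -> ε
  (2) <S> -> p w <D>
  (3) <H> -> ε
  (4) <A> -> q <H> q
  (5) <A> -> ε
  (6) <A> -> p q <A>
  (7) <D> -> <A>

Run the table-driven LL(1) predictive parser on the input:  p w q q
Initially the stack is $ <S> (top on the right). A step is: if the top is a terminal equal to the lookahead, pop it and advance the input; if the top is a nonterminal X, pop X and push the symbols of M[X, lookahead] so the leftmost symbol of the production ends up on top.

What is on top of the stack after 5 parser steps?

q

step 1: stack=$ <S>  input=p w q q $  — expand <S> -> p w <D>
step 2: stack=$ <D> w p  input=p w q q $  — match p
step 3: stack=$ <D> w  input=w q q $  — match w
step 4: stack=$ <D>  input=q q $  — expand <D> -> <A>
step 5: stack=$ <A>  input=q q $  — expand <A> -> q <H> q
Stack after step 5: $ q <H> q (top = q).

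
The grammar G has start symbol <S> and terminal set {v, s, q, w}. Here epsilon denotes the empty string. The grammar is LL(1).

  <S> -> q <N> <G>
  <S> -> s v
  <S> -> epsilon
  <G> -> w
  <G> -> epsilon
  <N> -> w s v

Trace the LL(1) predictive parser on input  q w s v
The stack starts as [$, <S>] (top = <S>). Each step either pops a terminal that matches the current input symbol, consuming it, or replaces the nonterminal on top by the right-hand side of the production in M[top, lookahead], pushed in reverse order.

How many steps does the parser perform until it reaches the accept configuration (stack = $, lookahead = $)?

7

     Stack        Input      Action
  1  $ <S>        q w s v $  expand <S> -> q <N> <G>
  2  $ <G> <N> q  q w s v $  match q
  3  $ <G> <N>    w s v $    expand <N> -> w s v
  4  $ <G> v s w  w s v $    match w
  5  $ <G> v s    s v $      match s
  6  $ <G> v      v $        match v
  7  $ <G>        $          expand <G> -> epsilon
Accept reached after 7 steps.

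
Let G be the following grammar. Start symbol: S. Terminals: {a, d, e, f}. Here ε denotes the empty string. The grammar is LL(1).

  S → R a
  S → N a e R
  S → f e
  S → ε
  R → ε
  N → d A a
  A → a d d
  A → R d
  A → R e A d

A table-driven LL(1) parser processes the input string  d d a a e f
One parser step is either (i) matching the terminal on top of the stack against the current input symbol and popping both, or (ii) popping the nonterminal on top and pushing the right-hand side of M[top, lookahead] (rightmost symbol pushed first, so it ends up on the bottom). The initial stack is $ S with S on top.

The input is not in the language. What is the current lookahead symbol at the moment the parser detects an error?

      Stack          Input          Action
   1  $ S            d d a a e f $  expand S → N a e R
   2  $ R e a N      d d a a e f $  expand N → d A a
   3  $ R e a a A d  d d a a e f $  match d
   4  $ R e a a A    d a a e f $    expand A → R d
   5  $ R e a a d R  d a a e f $    expand R → ε
   6  $ R e a a d    d a a e f $    match d
   7  $ R e a a      a a e f $      match a
   8  $ R e a        a e f $        match a
   9  $ R e          e f $          match e
  10  $ R            f $            error: M[R, f] is empty

f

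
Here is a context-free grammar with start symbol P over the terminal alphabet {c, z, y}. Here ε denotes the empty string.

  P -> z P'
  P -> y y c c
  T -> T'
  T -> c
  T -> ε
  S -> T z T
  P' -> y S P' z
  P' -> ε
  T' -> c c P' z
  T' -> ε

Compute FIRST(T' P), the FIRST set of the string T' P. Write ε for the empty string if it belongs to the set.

{c, y, z}

FIRST(P): from P->z P' we get {z}; from P->y y c c we get {y}. So FIRST(P) = {y, z}.
FIRST(P'): from P'->y S P' z we get {y}; from P'->ε we get {ε}. So FIRST(P') = {ε, y}.
FIRST(T'): from T'->c c P' z we get {c}; from T'->ε we get {ε}. So FIRST(T') = {ε, c}.
FIRST(T): from T->T' we get {ε, c}; from T->c we get {c}; from T->ε we get {ε}. So FIRST(T) = {ε, c}.
FIRST(S): from S->T z T we get {c, z}. So FIRST(S) = {c, z}.
FIRST(T' P): take FIRST of each symbol in turn, carrying on past any symbol whose FIRST contains ε; result {c, y, z}.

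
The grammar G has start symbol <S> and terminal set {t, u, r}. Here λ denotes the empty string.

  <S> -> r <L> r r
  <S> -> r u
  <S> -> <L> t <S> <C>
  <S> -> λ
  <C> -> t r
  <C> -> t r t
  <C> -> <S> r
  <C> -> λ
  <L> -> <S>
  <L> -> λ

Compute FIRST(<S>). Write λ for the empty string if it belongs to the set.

{λ, r, t}

FIRST(<S>): from <S>->r <L> r r we get {r}; from <S>->r u we get {r}; from <S>-><L> t <S> <C> we get {r, t}; from <S>->λ we get {λ}. So FIRST(<S>) = {λ, r, t}.
FIRST(<C>): from <C>->t r we get {t}; from <C>->t r t we get {t}; from <C>-><S> r we get {r, t}; from <C>->λ we get {λ}. So FIRST(<C>) = {λ, r, t}.
FIRST(<L>): from <L>-><S> we get {λ, r, t}; from <L>->λ we get {λ}. So FIRST(<L>) = {λ, r, t}.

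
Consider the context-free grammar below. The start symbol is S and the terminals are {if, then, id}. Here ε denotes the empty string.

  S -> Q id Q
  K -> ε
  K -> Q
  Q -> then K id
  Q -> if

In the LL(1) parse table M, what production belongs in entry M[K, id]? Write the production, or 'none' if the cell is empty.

FIRST(Q) = {if, then}
FIRST(S) = {if, then}  (via Q id Q)
FIRST(K) = {ε, if, then}  (via Q)
FOLLOW(S) includes $ since S is the start symbol.
FOLLOW(K): in Q->then K id, K is followed by id with FIRST {id}. Thus FOLLOW(K) = {id}.
For K -> ε: FIRST(ε) = {ε}, so it goes in M[K, t] for t ∈ {}; since ε ∈ FIRST, also for every t ∈ FOLLOW(K) = {id}.
For K -> Q: FIRST(Q) = {if, then}, so it goes in M[K, t] for t ∈ {if, then}.

K -> ε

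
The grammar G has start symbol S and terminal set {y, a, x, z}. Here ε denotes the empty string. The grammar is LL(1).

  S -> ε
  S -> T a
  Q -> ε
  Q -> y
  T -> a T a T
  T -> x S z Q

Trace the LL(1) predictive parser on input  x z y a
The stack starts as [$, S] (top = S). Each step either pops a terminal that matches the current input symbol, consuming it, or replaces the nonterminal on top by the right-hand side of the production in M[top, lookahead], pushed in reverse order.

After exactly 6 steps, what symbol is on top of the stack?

y

step 1: stack=$ S  input=x z y a $  — expand S -> T a
step 2: stack=$ a T  input=x z y a $  — expand T -> x S z Q
step 3: stack=$ a Q z S x  input=x z y a $  — match x
step 4: stack=$ a Q z S  input=z y a $  — expand S -> ε
step 5: stack=$ a Q z  input=z y a $  — match z
step 6: stack=$ a Q  input=y a $  — expand Q -> y
Stack after step 6: $ a y (top = y).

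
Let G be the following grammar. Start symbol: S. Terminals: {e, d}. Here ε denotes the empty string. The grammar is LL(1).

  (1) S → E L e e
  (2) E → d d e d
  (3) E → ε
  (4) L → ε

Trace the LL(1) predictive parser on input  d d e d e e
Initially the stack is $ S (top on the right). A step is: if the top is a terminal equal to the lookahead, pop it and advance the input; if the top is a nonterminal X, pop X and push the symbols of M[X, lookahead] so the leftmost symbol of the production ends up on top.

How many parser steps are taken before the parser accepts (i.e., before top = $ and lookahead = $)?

     Stack            Input          Action
  1  $ S              d d e d e e $  expand S → E L e e
  2  $ e e L E        d d e d e e $  expand E → d d e d
  3  $ e e L d e d d  d d e d e e $  match d
  4  $ e e L d e d    d e d e e $    match d
  5  $ e e L d e      e d e e $      match e
  6  $ e e L d        d e e $        match d
  7  $ e e L          e e $          expand L → ε
  8  $ e e            e e $          match e
  9  $ e              e $            match e
Accept reached after 9 steps.

9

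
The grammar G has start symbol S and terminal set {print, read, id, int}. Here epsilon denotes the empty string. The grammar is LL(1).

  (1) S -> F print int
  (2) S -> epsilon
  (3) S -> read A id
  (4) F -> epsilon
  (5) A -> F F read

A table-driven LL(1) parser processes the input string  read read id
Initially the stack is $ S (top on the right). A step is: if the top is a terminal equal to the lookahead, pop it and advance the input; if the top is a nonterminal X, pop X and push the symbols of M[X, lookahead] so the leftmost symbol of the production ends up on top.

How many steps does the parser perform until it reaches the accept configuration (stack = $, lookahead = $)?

7

     Stack          Input           Action
  1  $ S            read read id $  expand S -> read A id
  2  $ id A read    read read id $  match read
  3  $ id A         read id $       expand A -> F F read
  4  $ id read F F  read id $       expand F -> epsilon
  5  $ id read F    read id $       expand F -> epsilon
  6  $ id read      read id $       match read
  7  $ id           id $            match id
Accept reached after 7 steps.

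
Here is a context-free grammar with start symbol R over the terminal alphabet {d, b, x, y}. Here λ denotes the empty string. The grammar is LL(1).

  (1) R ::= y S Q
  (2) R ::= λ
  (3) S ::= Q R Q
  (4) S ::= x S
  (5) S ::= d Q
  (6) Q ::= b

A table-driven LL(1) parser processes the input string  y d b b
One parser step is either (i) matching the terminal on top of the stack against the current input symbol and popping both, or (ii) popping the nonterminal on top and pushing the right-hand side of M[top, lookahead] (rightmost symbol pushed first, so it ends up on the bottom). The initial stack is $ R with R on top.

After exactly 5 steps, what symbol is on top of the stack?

step 1: stack=$ R  input=y d b b $  — expand R ::= y S Q
step 2: stack=$ Q S y  input=y d b b $  — match y
step 3: stack=$ Q S  input=d b b $  — expand S ::= d Q
step 4: stack=$ Q Q d  input=d b b $  — match d
step 5: stack=$ Q Q  input=b b $  — expand Q ::= b
Stack after step 5: $ Q b (top = b).

b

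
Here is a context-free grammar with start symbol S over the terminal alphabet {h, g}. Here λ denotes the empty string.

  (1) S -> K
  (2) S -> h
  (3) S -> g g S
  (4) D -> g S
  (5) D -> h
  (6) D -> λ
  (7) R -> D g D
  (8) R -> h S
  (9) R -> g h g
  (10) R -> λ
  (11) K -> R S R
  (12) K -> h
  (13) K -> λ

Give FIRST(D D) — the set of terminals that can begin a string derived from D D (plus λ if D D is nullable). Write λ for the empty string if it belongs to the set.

FIRST(D) = {λ, g, h}
FIRST(R) = {λ, g, h}  (via D g D)
FIRST(S) = {λ, g, h}  (via K)
FIRST(K) = {λ, g, h}  (via R S R)
FIRST(D D): take FIRST of each symbol in turn, carrying on past any symbol whose FIRST contains λ; result {λ, g, h}.

{λ, g, h}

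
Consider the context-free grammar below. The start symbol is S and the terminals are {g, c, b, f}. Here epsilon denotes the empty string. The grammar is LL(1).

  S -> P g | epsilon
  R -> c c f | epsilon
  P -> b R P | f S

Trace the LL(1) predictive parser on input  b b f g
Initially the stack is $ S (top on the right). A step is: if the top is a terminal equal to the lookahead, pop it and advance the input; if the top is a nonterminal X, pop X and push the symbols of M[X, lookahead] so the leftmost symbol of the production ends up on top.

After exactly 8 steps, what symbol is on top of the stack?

     Stack      Input      Action
  1  $ S        b b f g $  expand S -> P g
  2  $ g P      b b f g $  expand P -> b R P
  3  $ g P R b  b b f g $  match b
  4  $ g P R    b f g $    expand R -> epsilon
  5  $ g P      b f g $    expand P -> b R P
  6  $ g P R b  b f g $    match b
  7  $ g P R    f g $      expand R -> epsilon
  8  $ g P      f g $      expand P -> f S
Stack after step 8: $ g S f (top = f).

f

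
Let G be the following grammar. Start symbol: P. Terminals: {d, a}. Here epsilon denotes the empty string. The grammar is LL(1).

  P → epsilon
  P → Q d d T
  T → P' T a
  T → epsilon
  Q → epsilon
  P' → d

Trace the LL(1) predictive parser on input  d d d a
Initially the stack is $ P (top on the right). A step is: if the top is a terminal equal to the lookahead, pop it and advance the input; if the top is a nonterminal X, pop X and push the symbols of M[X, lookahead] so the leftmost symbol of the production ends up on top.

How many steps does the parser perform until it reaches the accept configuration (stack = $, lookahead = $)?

9

step 1: stack=$ P  input=d d d a $  — expand P → Q d d T
step 2: stack=$ T d d Q  input=d d d a $  — expand Q → epsilon
step 3: stack=$ T d d  input=d d d a $  — match d
step 4: stack=$ T d  input=d d a $  — match d
step 5: stack=$ T  input=d a $  — expand T → P' T a
step 6: stack=$ a T P'  input=d a $  — expand P' → d
step 7: stack=$ a T d  input=d a $  — match d
step 8: stack=$ a T  input=a $  — expand T → epsilon
step 9: stack=$ a  input=a $  — match a
Accept reached after 9 steps.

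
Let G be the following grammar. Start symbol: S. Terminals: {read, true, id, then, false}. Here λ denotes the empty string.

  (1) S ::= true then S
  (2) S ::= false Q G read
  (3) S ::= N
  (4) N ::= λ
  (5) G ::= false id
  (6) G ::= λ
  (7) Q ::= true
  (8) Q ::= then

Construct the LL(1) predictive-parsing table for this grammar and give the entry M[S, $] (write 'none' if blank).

FIRST(N) = {λ}
FIRST(G) = {λ, false}
FIRST(Q) = {then, true}
FIRST(S) = {λ, false, true}  (via N)
FOLLOW(S) includes $ since S is the start symbol.
FOLLOW(S): in S::=true then S, the suffix after S is empty (adds nothing new). Thus FOLLOW(S) = {$}.
For S ::= true then S: FIRST(true then S) = {true}, so it goes in M[S, t] for t ∈ {true}.
For S ::= false Q G read: FIRST(false Q G read) = {false}, so it goes in M[S, t] for t ∈ {false}.
For S ::= N: FIRST(N) = {λ}, so it goes in M[S, t] for t ∈ {}; since λ ∈ FIRST, also for every t ∈ FOLLOW(S) = {$}.

S ::= N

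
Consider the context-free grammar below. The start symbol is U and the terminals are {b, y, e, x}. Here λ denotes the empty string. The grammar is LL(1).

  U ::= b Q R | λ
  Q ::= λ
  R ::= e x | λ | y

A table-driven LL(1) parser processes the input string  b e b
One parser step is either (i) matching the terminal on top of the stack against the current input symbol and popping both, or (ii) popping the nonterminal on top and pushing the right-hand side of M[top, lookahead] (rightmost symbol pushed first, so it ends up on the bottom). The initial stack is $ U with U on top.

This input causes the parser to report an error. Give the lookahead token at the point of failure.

b

step 1: stack=$ U  input=b e b $  — expand U ::= b Q R
step 2: stack=$ R Q b  input=b e b $  — match b
step 3: stack=$ R Q  input=e b $  — expand Q ::= λ
step 4: stack=$ R  input=e b $  — expand R ::= e x
step 5: stack=$ x e  input=e b $  — match e
step 6: stack=$ x  input=b $  — error: top is terminal x but lookahead is b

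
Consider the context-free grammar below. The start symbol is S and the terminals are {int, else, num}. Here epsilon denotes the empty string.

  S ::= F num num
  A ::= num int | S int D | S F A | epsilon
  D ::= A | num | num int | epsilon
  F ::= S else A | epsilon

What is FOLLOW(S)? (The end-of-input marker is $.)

{$, else, int, num}

FIRST(S) = {num}  (via F num num)
FIRST(A) = {epsilon, num}  (via S int D, S F A)
FIRST(F) = {epsilon, num}  (via S else A)
FIRST(D) = {epsilon, num}  (via A)
FOLLOW(S) includes $ since S is the start symbol.
FOLLOW(S): in A::=S int D, S is followed by int D with FIRST {int}; in A::=S F A, S is followed by F A with FIRST {epsilon, num}; in A::=S F A, the suffix after S is nullable, so FOLLOW(S) ⊇ FOLLOW(A) = {num}; in F::=S else A, S is followed by else A with FIRST {else}. Thus FOLLOW(S) = {$, else, int, num}.
FOLLOW(A): in A::=S F A, the suffix after A is empty (adds nothing new); in D::=A, the suffix after A is empty, so FOLLOW(A) ⊇ FOLLOW(D) = {num}; in F::=S else A, the suffix after A is empty, so FOLLOW(A) ⊇ FOLLOW(F) = {num}. Thus FOLLOW(A) = {num}.
FOLLOW(D): in A::=S int D, the suffix after D is empty, so FOLLOW(D) ⊇ FOLLOW(A) = {num}. Thus FOLLOW(D) = {num}.
FOLLOW(F): in S::=F num num, F is followed by num num with FIRST {num}; in A::=S F A, F is followed by A with FIRST {epsilon, num}; in A::=S F A, the suffix after F is nullable, so FOLLOW(F) ⊇ FOLLOW(A) = {num}. Thus FOLLOW(F) = {num}.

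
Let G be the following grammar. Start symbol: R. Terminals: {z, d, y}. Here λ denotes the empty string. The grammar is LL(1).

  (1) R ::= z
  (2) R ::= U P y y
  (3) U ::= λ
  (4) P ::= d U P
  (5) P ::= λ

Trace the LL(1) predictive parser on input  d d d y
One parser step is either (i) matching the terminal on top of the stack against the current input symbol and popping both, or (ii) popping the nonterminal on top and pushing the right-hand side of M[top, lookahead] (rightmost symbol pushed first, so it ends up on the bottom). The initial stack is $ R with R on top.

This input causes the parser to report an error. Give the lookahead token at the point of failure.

$

      Stack        Input      Action
   1  $ R          d d d y $  expand R ::= U P y y
   2  $ y y P U    d d d y $  expand U ::= λ
   3  $ y y P      d d d y $  expand P ::= d U P
   4  $ y y P U d  d d d y $  match d
   5  $ y y P U    d d y $    expand U ::= λ
   6  $ y y P      d d y $    expand P ::= d U P
   7  $ y y P U d  d d y $    match d
   8  $ y y P U    d y $      expand U ::= λ
   9  $ y y P      d y $      expand P ::= d U P
  10  $ y y P U d  d y $      match d
  11  $ y y P U    y $        expand U ::= λ
  12  $ y y P      y $        expand P ::= λ
  13  $ y y        y $        match y
  14  $ y          $          error: top is terminal y but lookahead is $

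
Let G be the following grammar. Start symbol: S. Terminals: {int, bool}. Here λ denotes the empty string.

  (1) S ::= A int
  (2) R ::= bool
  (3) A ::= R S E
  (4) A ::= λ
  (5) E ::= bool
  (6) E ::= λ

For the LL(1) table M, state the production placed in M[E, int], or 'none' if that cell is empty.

FIRST(R): from R::=bool we get {bool}. So FIRST(R) = {bool}.
FIRST(E): from E::=bool we get {bool}; from E::=λ we get {λ}. So FIRST(E) = {λ, bool}.
FIRST(A): from A::=R S E we get {bool}; from A::=λ we get {λ}. So FIRST(A) = {λ, bool}.
FIRST(S): from S::=A int we get {bool, int}. So FIRST(S) = {bool, int}.
FOLLOW(S) includes $ since S is the start symbol.
FOLLOW(A): in S::=A int, A is followed by int with FIRST {int}. Thus FOLLOW(A) = {int}.
FOLLOW(E): in A::=R S E, the suffix after E is empty, so FOLLOW(E) ⊇ FOLLOW(A) = {int}. Thus FOLLOW(E) = {int}.
For E ::= bool: FIRST(bool) = {bool}, so it goes in M[E, t] for t ∈ {bool}.
For E ::= λ: FIRST(λ) = {λ}, so it goes in M[E, t] for t ∈ {}; since λ ∈ FIRST, also for every t ∈ FOLLOW(E) = {int}.

E ::= λ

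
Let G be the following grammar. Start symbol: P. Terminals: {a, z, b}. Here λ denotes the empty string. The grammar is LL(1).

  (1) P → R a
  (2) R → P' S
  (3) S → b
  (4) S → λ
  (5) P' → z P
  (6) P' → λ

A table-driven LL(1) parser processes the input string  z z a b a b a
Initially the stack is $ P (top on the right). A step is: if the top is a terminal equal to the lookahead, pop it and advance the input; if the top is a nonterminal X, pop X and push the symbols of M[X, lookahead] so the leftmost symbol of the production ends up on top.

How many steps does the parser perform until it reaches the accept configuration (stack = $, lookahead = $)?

step 1: stack=$ P  input=z z a b a b a $  — expand P → R a
step 2: stack=$ a R  input=z z a b a b a $  — expand R → P' S
step 3: stack=$ a S P'  input=z z a b a b a $  — expand P' → z P
step 4: stack=$ a S P z  input=z z a b a b a $  — match z
step 5: stack=$ a S P  input=z a b a b a $  — expand P → R a
step 6: stack=$ a S a R  input=z a b a b a $  — expand R → P' S
step 7: stack=$ a S a S P'  input=z a b a b a $  — expand P' → z P
step 8: stack=$ a S a S P z  input=z a b a b a $  — match z
step 9: stack=$ a S a S P  input=a b a b a $  — expand P → R a
step 10: stack=$ a S a S a R  input=a b a b a $  — expand R → P' S
step 11: stack=$ a S a S a S P'  input=a b a b a $  — expand P' → λ
step 12: stack=$ a S a S a S  input=a b a b a $  — expand S → λ
step 13: stack=$ a S a S a  input=a b a b a $  — match a
step 14: stack=$ a S a S  input=b a b a $  — expand S → b
step 15: stack=$ a S a b  input=b a b a $  — match b
step 16: stack=$ a S a  input=a b a $  — match a
step 17: stack=$ a S  input=b a $  — expand S → b
step 18: stack=$ a b  input=b a $  — match b
step 19: stack=$ a  input=a $  — match a
Accept reached after 19 steps.

19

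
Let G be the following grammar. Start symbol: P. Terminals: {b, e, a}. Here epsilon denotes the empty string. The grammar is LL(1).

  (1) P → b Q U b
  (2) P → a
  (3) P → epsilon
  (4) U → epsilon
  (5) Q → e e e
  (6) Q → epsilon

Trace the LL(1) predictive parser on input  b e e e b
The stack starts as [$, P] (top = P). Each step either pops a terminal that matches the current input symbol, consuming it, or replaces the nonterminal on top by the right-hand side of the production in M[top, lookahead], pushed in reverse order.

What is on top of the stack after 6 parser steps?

U

step 1: stack=$ P  input=b e e e b $  — expand P → b Q U b
step 2: stack=$ b U Q b  input=b e e e b $  — match b
step 3: stack=$ b U Q  input=e e e b $  — expand Q → e e e
step 4: stack=$ b U e e e  input=e e e b $  — match e
step 5: stack=$ b U e e  input=e e b $  — match e
step 6: stack=$ b U e  input=e b $  — match e
Stack after step 6: $ b U (top = U).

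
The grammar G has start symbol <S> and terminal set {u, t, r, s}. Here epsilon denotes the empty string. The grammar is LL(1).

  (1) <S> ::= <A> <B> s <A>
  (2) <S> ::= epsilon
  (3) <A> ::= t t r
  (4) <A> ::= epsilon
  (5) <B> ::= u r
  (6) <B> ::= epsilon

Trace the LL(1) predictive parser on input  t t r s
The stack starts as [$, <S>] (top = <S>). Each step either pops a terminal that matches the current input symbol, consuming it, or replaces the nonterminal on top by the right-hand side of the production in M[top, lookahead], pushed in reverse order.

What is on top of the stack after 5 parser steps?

<B>

step 1: stack=$ <S>  input=t t r s $  — expand <S> ::= <A> <B> s <A>
step 2: stack=$ <A> s <B> <A>  input=t t r s $  — expand <A> ::= t t r
step 3: stack=$ <A> s <B> r t t  input=t t r s $  — match t
step 4: stack=$ <A> s <B> r t  input=t r s $  — match t
step 5: stack=$ <A> s <B> r  input=r s $  — match r
Stack after step 5: $ <A> s <B> (top = <B>).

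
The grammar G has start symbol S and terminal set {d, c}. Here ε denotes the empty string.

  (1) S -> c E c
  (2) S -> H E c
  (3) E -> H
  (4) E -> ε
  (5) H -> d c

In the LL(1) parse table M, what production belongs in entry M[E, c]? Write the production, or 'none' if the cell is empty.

FIRST(H): from H->d c we get {d}. So FIRST(H) = {d}.
FIRST(S): from S->c E c we get {c}; from S->H E c we get {d}. So FIRST(S) = {c, d}.
FIRST(E): from E->H we get {d}; from E->ε we get {ε}. So FIRST(E) = {ε, d}.
FOLLOW(S) includes $ since S is the start symbol.
FOLLOW(E): in S->c E c, E is followed by c with FIRST {c}; in S->H E c, E is followed by c with FIRST {c}. Thus FOLLOW(E) = {c}.
For E -> H: FIRST(H) = {d}, so it goes in M[E, t] for t ∈ {d}.
For E -> ε: FIRST(ε) = {ε}, so it goes in M[E, t] for t ∈ {}; since ε ∈ FIRST, also for every t ∈ FOLLOW(E) = {c}.

E -> ε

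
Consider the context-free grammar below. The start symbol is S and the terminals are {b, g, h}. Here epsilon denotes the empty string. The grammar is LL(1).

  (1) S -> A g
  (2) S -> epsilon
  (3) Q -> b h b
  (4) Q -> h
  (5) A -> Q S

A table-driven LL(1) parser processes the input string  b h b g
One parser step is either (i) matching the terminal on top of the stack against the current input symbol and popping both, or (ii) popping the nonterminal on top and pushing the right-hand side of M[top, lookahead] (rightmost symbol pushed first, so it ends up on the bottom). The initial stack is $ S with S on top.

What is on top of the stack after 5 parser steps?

b

step 1: stack=$ S  input=b h b g $  — expand S -> A g
step 2: stack=$ g A  input=b h b g $  — expand A -> Q S
step 3: stack=$ g S Q  input=b h b g $  — expand Q -> b h b
step 4: stack=$ g S b h b  input=b h b g $  — match b
step 5: stack=$ g S b h  input=h b g $  — match h
Stack after step 5: $ g S b (top = b).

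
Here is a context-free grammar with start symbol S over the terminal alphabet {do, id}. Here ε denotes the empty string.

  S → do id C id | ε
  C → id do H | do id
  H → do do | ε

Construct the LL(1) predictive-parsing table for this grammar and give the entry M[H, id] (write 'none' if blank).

H → ε

FIRST(S) = {ε, do}
FIRST(C) = {do, id}
FIRST(H) = {ε, do}
FOLLOW(S) includes $ since S is the start symbol.
FOLLOW(C): in S→do id C id, C is followed by id with FIRST {id}. Thus FOLLOW(C) = {id}.
FOLLOW(H): in C→id do H, the suffix after H is empty, so FOLLOW(H) ⊇ FOLLOW(C) = {id}. Thus FOLLOW(H) = {id}.
For H → do do: FIRST(do do) = {do}, so it goes in M[H, t] for t ∈ {do}.
For H → ε: FIRST(ε) = {ε}, so it goes in M[H, t] for t ∈ {}; since ε ∈ FIRST, also for every t ∈ FOLLOW(H) = {id}.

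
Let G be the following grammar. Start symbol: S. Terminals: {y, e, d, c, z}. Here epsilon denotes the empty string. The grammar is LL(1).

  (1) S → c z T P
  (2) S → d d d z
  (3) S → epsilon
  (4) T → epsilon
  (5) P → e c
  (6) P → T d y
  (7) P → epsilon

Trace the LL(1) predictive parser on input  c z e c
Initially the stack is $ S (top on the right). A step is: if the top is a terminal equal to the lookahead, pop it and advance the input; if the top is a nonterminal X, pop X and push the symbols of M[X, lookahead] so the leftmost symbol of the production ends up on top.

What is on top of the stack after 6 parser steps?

     Stack      Input      Action
  1  $ S        c z e c $  expand S → c z T P
  2  $ P T z c  c z e c $  match c
  3  $ P T z    z e c $    match z
  4  $ P T      e c $      expand T → epsilon
  5  $ P        e c $      expand P → e c
  6  $ c e      e c $      match e
Stack after step 6: $ c (top = c).

c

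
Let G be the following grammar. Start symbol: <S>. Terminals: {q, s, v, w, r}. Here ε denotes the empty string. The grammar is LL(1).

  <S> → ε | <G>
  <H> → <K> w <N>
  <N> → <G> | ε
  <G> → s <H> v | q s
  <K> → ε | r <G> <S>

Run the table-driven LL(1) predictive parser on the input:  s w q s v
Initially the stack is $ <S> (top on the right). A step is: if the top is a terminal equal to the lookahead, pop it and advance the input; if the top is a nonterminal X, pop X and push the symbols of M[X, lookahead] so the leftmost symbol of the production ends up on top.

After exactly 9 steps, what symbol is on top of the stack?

s

step 1: stack=$ <S>  input=s w q s v $  — expand <S> → <G>
step 2: stack=$ <G>  input=s w q s v $  — expand <G> → s <H> v
step 3: stack=$ v <H> s  input=s w q s v $  — match s
step 4: stack=$ v <H>  input=w q s v $  — expand <H> → <K> w <N>
step 5: stack=$ v <N> w <K>  input=w q s v $  — expand <K> → ε
step 6: stack=$ v <N> w  input=w q s v $  — match w
step 7: stack=$ v <N>  input=q s v $  — expand <N> → <G>
step 8: stack=$ v <G>  input=q s v $  — expand <G> → q s
step 9: stack=$ v s q  input=q s v $  — match q
Stack after step 9: $ v s (top = s).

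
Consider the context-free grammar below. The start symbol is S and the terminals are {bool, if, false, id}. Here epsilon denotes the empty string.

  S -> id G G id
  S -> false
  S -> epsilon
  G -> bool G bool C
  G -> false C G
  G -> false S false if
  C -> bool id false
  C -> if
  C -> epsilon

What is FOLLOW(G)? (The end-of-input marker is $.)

FIRST(S) = {epsilon, false, id}
FIRST(G) = {bool, false}
FIRST(C) = {epsilon, bool, if}
FOLLOW(S) includes $ since S is the start symbol.
FOLLOW(S): in G->false S false if, S is followed by false if with FIRST {false}. Thus FOLLOW(S) = {$, false}.
FOLLOW(G): in S->id G G id (occurrence 1), G is followed by G id with FIRST {bool, false}; in S->id G G id (occurrence 2), G is followed by id with FIRST {id}; in G->bool G bool C, G is followed by bool C with FIRST {bool}; in G->false C G, the suffix after G is empty (adds nothing new). Thus FOLLOW(G) = {bool, false, id}.
FOLLOW(C): in G->bool G bool C, the suffix after C is empty, so FOLLOW(C) ⊇ FOLLOW(G) = {bool, false, id}; in G->false C G, C is followed by G with FIRST {bool, false}. Thus FOLLOW(C) = {bool, false, id}.

{bool, false, id}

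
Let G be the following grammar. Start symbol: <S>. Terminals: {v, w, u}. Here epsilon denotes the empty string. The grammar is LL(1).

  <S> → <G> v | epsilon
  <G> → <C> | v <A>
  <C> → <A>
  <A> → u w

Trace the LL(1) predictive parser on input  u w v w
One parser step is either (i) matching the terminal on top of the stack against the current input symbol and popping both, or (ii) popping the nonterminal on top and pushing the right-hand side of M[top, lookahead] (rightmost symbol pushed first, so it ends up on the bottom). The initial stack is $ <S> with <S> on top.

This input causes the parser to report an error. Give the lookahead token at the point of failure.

     Stack    Input      Action
  1  $ <S>    u w v w $  expand <S> → <G> v
  2  $ v <G>  u w v w $  expand <G> → <C>
  3  $ v <C>  u w v w $  expand <C> → <A>
  4  $ v <A>  u w v w $  expand <A> → u w
  5  $ v w u  u w v w $  match u
  6  $ v w    w v w $    match w
  7  $ v      v w $      match v
  8  $        w $        error: stack empty but input remains

w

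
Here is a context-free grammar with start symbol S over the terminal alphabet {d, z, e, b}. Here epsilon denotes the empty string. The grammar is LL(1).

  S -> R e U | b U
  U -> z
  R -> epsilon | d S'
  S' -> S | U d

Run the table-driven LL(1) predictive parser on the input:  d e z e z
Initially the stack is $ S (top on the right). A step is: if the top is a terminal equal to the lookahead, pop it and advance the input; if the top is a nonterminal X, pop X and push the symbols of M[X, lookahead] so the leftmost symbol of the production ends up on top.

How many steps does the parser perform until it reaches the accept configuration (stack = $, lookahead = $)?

12

step 1: stack=$ S  input=d e z e z $  — expand S -> R e U
step 2: stack=$ U e R  input=d e z e z $  — expand R -> d S'
step 3: stack=$ U e S' d  input=d e z e z $  — match d
step 4: stack=$ U e S'  input=e z e z $  — expand S' -> S
step 5: stack=$ U e S  input=e z e z $  — expand S -> R e U
step 6: stack=$ U e U e R  input=e z e z $  — expand R -> epsilon
step 7: stack=$ U e U e  input=e z e z $  — match e
step 8: stack=$ U e U  input=z e z $  — expand U -> z
step 9: stack=$ U e z  input=z e z $  — match z
step 10: stack=$ U e  input=e z $  — match e
step 11: stack=$ U  input=z $  — expand U -> z
step 12: stack=$ z  input=z $  — match z
Accept reached after 12 steps.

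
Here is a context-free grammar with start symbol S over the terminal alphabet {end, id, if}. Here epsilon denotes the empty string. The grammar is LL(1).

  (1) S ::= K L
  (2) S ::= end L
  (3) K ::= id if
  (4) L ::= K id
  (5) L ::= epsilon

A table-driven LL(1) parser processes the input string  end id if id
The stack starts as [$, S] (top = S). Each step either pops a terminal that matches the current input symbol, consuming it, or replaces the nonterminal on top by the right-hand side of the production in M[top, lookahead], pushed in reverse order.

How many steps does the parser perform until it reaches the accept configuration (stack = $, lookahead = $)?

7

     Stack       Input           Action
  1  $ S         end id if id $  expand S ::= end L
  2  $ L end     end id if id $  match end
  3  $ L         id if id $      expand L ::= K id
  4  $ id K      id if id $      expand K ::= id if
  5  $ id if id  id if id $      match id
  6  $ id if     if id $         match if
  7  $ id        id $            match id
Accept reached after 7 steps.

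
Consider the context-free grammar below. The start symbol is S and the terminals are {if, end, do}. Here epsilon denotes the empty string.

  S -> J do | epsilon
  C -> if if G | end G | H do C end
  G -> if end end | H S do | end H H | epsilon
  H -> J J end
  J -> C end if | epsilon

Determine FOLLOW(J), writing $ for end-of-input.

FIRST(S): from S->J do we get {do, end, if}; from S->epsilon we get {epsilon}. So FIRST(S) = {epsilon, do, end, if}.
FIRST(C): from C->if if G we get {if}; from C->end G we get {end}; from C->H do C end we get {end, if}. So FIRST(C) = {end, if}.
FIRST(J): from J->C end if we get {end, if}; from J->epsilon we get {epsilon}. So FIRST(J) = {epsilon, end, if}.
FIRST(H): from H->J J end we get {end, if}. So FIRST(H) = {end, if}.
FIRST(G): from G->if end end we get {if}; from G->H S do we get {end, if}; from G->end H H we get {end}; from G->epsilon we get {epsilon}. So FIRST(G) = {epsilon, end, if}.
FOLLOW(S) includes $ since S is the start symbol.
FOLLOW(S): in G->H S do, S is followed by do with FIRST {do}. Thus FOLLOW(S) = {$, do}.
FOLLOW(C): in C->H do C end, C is followed by end with FIRST {end}; in J->C end if, C is followed by end if with FIRST {end}. Thus FOLLOW(C) = {end}.
FOLLOW(G): in C->if if G, the suffix after G is empty, so FOLLOW(G) ⊇ FOLLOW(C) = {end}; in C->end G, the suffix after G is empty, so FOLLOW(G) ⊇ FOLLOW(C) = {end}. Thus FOLLOW(G) = {end}.
FOLLOW(H): in C->H do C end, H is followed by do C end with FIRST {do}; in G->H S do, H is followed by S do with FIRST {do, end, if}; in G->end H H (occurrence 1), H is followed by H with FIRST {end, if}; in G->end H H (occurrence 2), the suffix after H is empty, so FOLLOW(H) ⊇ FOLLOW(G) = {end}. Thus FOLLOW(H) = {do, end, if}.
FOLLOW(J): in S->J do, J is followed by do with FIRST {do}; in H->J J end (occurrence 1), J is followed by J end with FIRST {end, if}; in H->J J end (occurrence 2), J is followed by end with FIRST {end}. Thus FOLLOW(J) = {do, end, if}.

{do, end, if}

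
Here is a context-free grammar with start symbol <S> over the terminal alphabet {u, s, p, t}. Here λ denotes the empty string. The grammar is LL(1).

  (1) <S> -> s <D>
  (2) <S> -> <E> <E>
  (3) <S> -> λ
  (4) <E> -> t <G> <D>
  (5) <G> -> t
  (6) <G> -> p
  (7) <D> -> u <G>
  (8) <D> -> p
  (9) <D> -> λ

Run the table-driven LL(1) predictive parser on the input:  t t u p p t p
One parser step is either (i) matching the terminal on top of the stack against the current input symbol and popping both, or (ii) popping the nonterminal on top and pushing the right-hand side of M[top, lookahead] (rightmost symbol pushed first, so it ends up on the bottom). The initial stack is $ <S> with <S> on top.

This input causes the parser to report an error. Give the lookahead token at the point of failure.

step 1: stack=$ <S>  input=t t u p p t p $  — expand <S> -> <E> <E>
step 2: stack=$ <E> <E>  input=t t u p p t p $  — expand <E> -> t <G> <D>
step 3: stack=$ <E> <D> <G> t  input=t t u p p t p $  — match t
step 4: stack=$ <E> <D> <G>  input=t u p p t p $  — expand <G> -> t
step 5: stack=$ <E> <D> t  input=t u p p t p $  — match t
step 6: stack=$ <E> <D>  input=u p p t p $  — expand <D> -> u <G>
step 7: stack=$ <E> <G> u  input=u p p t p $  — match u
step 8: stack=$ <E> <G>  input=p p t p $  — expand <G> -> p
step 9: stack=$ <E> p  input=p p t p $  — match p
step 10: stack=$ <E>  input=p t p $  — error: M[<E>, p] is empty

p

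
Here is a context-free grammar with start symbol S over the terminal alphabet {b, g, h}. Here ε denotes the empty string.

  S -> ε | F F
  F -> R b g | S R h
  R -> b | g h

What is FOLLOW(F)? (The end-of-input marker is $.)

FIRST(R) = {b, g}
FIRST(S) = {ε, b, g}  (via F F)
FIRST(F) = {b, g}  (via R b g, S R h)
FOLLOW(S) includes $ since S is the start symbol.
FOLLOW(S): in F->S R h, S is followed by R h with FIRST {b, g}. Thus FOLLOW(S) = {$, b, g}.
FOLLOW(F): in S->F F (occurrence 1), F is followed by F with FIRST {b, g}; in S->F F (occurrence 2), the suffix after F is empty, so FOLLOW(F) ⊇ FOLLOW(S) = {$, b, g}. Thus FOLLOW(F) = {$, b, g}.
FOLLOW(R): in F->R b g, R is followed by b g with FIRST {b}; in F->S R h, R is followed by h with FIRST {h}. Thus FOLLOW(R) = {b, h}.

{$, b, g}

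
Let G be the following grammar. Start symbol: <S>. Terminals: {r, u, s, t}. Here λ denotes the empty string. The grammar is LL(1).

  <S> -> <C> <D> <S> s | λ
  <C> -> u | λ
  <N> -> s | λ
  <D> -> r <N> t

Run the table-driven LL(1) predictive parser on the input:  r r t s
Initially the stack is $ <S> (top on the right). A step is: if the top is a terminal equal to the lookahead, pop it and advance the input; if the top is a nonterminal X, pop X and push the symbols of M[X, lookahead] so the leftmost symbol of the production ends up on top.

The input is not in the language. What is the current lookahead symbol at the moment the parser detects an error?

     Stack            Input      Action
  1  $ <S>            r r t s $  expand <S> -> <C> <D> <S> s
  2  $ s <S> <D> <C>  r r t s $  expand <C> -> λ
  3  $ s <S> <D>      r r t s $  expand <D> -> r <N> t
  4  $ s <S> t <N> r  r r t s $  match r
  5  $ s <S> t <N>    r t s $    error: M[<N>, r] is empty

r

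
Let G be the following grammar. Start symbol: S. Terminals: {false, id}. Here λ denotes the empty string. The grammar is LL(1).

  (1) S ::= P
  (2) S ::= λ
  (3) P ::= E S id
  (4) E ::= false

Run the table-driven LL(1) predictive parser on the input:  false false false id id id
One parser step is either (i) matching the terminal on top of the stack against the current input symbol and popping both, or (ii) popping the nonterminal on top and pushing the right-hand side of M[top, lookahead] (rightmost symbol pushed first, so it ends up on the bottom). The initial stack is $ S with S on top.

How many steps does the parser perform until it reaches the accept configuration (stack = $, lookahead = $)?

16

      Stack               Input                         Action
   1  $ S                 false false false id id id $  expand S ::= P
   2  $ P                 false false false id id id $  expand P ::= E S id
   3  $ id S E            false false false id id id $  expand E ::= false
   4  $ id S false        false false false id id id $  match false
   5  $ id S              false false id id id $        expand S ::= P
   6  $ id P              false false id id id $        expand P ::= E S id
   7  $ id id S E         false false id id id $        expand E ::= false
   8  $ id id S false     false false id id id $        match false
   9  $ id id S           false id id id $              expand S ::= P
  10  $ id id P           false id id id $              expand P ::= E S id
  11  $ id id id S E      false id id id $              expand E ::= false
  12  $ id id id S false  false id id id $              match false
  13  $ id id id S        id id id $                    expand S ::= λ
  14  $ id id id          id id id $                    match id
  15  $ id id             id id $                       match id
  16  $ id                id $                          match id
Accept reached after 16 steps.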